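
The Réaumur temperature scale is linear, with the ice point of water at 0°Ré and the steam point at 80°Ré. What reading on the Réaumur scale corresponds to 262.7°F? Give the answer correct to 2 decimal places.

First in Celsius: (262.7 - 32) × 5/9 = 128.1667°C.
Linearly onto the Réaumur scale: 0 + (128.1667 / 100) × (80 - 0) = 102.53°Ré.

102.53°Ré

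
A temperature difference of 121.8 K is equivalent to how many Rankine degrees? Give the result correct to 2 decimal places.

219.24°R

For a temperature interval the offset drops out; only the factor 1.8 applies.
121.8 × 1.8 = 219.24.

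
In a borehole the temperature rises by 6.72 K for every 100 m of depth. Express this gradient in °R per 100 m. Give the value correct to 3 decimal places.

12.096 °R/100 m

The quantity depends on a temperature interval, so only the ratio of degree sizes applies; the offset between the scales is irrelevant.
A change of 1 K is a change of 1.8°R, so 6.72 × 1.8 = 12.096.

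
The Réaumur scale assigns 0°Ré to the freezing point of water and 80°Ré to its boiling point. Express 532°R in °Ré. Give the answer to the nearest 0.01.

First in Celsius: (532 - 491.67) × 5/9 = 22.4056°C.
Linearly onto the Réaumur scale: 0 + (22.4056 / 100) × (80 - 0) = 17.92°Ré.

17.92°Ré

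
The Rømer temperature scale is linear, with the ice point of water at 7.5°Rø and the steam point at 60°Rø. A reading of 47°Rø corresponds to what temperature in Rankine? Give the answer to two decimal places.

627.10°R

Linear interpolation between the fixed points: C = (47 - 7.5) × 100 / (60 - 7.5) = 75.2381°C.
Then 75.2381 × 1.8 + 491.67 = 627.10°R.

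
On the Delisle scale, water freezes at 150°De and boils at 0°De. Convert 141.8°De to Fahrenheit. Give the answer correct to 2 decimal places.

41.84°F

Linear interpolation between the fixed points: C = (141.8 - 150) × 100 / (0 - 150) = 5.4667°C.
Then 5.4667 × 1.8 + 32 = 41.84°F.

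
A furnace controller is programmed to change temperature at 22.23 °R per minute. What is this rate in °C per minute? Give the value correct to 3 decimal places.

Since only a temperature interval is involved, the additive offset between the scales drops out.
A change of 1°R is a change of 5/9°C, so 22.23 × 5/9 = 12.350.

12.350 °C/minute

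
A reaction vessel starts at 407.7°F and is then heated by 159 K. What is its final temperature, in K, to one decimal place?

640.9 K

Initial temperature in Celsius: (407.7 - 32) × 5/9 = 208.7222°C.
The 159 K change is an interval; Kelvin and Celsius degrees are the same size, so ΔC = +159°C.
Final Celsius temperature: 208.7222 + 159.0000 = 367.7222°C.
In kelvin: 367.7222 + 273.15 = 640.9 K.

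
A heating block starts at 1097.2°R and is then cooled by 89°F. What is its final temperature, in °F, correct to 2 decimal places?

548.53°F

Initial temperature in Celsius: (1097.2 - 491.67) × 5/9 = 336.4056°C.
The 89°F change is an interval, so only the factor 5/9 applies: -89 × 5/9 = -49.4444°C.
Final Celsius temperature: 336.4056 - 49.4444 = 286.9611°C.
In Fahrenheit: 286.9611 × 1.8 + 32 = 548.53°F.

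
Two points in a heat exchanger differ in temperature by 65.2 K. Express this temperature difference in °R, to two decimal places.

Only the scale ratio 1.8 matters for a change in temperature.
65.2 × 1.8 = 117.36.

117.36°R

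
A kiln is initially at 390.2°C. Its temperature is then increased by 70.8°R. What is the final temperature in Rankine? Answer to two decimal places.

1264.83°R

The 70.8°R change is an interval, so only the factor 5/9 applies: +70.8 × 5/9 = +39.3333°C.
Final Celsius temperature: 390.2000 + 39.3333 = 429.5333°C.
In Rankine: 429.5333 × 1.8 + 491.67 = 1264.83°R.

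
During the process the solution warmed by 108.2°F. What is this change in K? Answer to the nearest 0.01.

60.11 K

Only the scale ratio 5/9 matters for a change in temperature.
108.2 × 5/9 = 60.11.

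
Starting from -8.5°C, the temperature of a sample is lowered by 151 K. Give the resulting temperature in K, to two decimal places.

The 151 K change is an interval; Kelvin and Celsius degrees are the same size, so ΔC = -151°C.
Final Celsius temperature: -8.5000 - 151.0000 = -159.5000°C.
In kelvin: -159.5000 + 273.15 = 113.65 K.

113.65 K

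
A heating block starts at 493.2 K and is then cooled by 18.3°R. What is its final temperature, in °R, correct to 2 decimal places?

869.46°R

Initial temperature in Celsius: 493.2 - 273.15 = 220.0500°C.
The 18.3°R change is an interval, so only the factor 5/9 applies: -18.3 × 5/9 = -10.1667°C.
Final Celsius temperature: 220.0500 - 10.1667 = 209.8833°C.
In Rankine: 209.8833 × 1.8 + 491.67 = 869.46°R.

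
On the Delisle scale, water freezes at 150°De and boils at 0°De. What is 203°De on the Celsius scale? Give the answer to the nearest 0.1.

Linear interpolation between the fixed points: C = (203 - 150) × 100 / (0 - 150) = -35.3333°C.

-35.3°C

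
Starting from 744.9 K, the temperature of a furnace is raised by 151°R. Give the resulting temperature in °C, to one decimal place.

Initial temperature in Celsius: 744.9 - 273.15 = 471.7500°C.
The 151°R change is an interval, so only the factor 5/9 applies: +151 × 5/9 = +83.8889°C.
Final Celsius temperature: 471.7500 + 83.8889 = 555.6389°C.

555.6°C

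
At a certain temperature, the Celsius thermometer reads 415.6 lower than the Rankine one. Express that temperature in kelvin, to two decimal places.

178.06 K

Let x be the Rankine reading; then the Celsius reading is 5/9·x - 273.15.
(5/9·x - 273.15) - x = -415.6  ⇒  (-4/9)·x = -142.45  ⇒  x = 320.5125°R.
In Celsius: (320.5125 - 491.67) × 5/9 = -95.0875°C.
In kelvin: -95.0875 + 273.15 = 178.06 K.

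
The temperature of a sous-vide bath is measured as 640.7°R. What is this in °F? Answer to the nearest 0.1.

In Celsius: (640.7 - 491.67) × 5/9 = 82.7944°C.
In Fahrenheit: 82.7944 × 1.8 + 32 = 181.0°F.

181.0°F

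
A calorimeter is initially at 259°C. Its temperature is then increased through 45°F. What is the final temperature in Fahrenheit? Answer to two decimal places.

The 45°F change is an interval, so only the factor 5/9 applies: +45 × 5/9 = +25.0000°C.
Final Celsius temperature: 259.0000 + 25.0000 = 284.0000°C.
In Fahrenheit: 284.0000 × 1.8 + 32 = 543.20°F.

543.20°F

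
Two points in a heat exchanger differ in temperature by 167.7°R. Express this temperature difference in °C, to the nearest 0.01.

93.17°C

An interval of 1°R corresponds to 5/9°C.
167.7 × 5/9 = 93.17.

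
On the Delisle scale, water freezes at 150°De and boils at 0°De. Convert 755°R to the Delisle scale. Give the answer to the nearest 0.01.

First in Celsius: (755 - 491.67) × 5/9 = 146.2944°C.
Linearly onto the Delisle scale: 150 + (146.2944 / 100) × (0 - 150) = -69.44°De.

-69.44°De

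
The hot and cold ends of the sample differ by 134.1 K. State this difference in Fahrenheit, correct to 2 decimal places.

Only the scale ratio 1.8 matters for a change in temperature.
134.1 × 1.8 = 241.38.

241.38°F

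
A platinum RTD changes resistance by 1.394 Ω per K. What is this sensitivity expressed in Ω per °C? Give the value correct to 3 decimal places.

1.394 Ω per °C

The quantity depends on a temperature interval, so only the ratio of degree sizes applies; the offset between the scales is irrelevant.
A change of 1°C is a change of 1 K, so per °C the value is 1.394 × 1 = 1.394.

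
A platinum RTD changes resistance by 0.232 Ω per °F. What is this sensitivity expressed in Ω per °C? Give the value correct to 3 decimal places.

The quantity depends on a temperature interval, so only the ratio of degree sizes applies; the offset between the scales is irrelevant.
A change of 1°C is a change of 1.8°F, so per °C the value is 0.232 × 1.8 = 0.418.

0.418 Ω per °C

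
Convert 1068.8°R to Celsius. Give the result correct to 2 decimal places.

In Celsius: (1068.8 - 491.67) × 5/9 = 320.6278°C.

320.63°C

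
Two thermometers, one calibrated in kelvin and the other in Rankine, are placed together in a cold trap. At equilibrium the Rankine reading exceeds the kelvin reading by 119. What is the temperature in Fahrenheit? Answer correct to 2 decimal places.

Let x be the kelvin reading; then the Rankine reading is 1.8·x.
(1.8·x) - x = 119  ⇒  (0.8)·x = 119  ⇒  x = 148.7500 K.
In Celsius: 148.75 - 273.15 = -124.4000°C.
In Fahrenheit: -124.4000 × 1.8 + 32 = -191.92°F.

-191.92°F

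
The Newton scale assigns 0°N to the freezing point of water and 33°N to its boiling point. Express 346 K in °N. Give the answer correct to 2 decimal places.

24.04°N

First in Celsius: 346 - 273.15 = 72.8500°C.
Linearly onto the Newton scale: 0 + (72.8500 / 100) × (33 - 0) = 24.04°N.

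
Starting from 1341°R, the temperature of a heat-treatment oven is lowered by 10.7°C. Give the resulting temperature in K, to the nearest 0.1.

734.3 K

Initial temperature in Celsius: (1341 - 491.67) × 5/9 = 471.8500°C.
Final Celsius temperature: 471.8500 - 10.7000 = 461.1500°C.
In kelvin: 461.1500 + 273.15 = 734.3 K.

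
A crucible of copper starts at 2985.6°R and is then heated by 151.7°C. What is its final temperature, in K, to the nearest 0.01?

Initial temperature in Celsius: (2985.6 - 491.67) × 5/9 = 1385.5167°C.
Final Celsius temperature: 1385.5167 + 151.7000 = 1537.2167°C.
In kelvin: 1537.2167 + 273.15 = 1810.37 K.

1810.37 K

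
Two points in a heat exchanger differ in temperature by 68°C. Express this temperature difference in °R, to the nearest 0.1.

For a temperature interval the offset drops out; only the factor 1.8 applies.
68 × 1.8 = 122.4.

122.4°R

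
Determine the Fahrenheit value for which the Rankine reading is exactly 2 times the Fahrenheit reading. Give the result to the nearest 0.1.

Let F be the Fahrenheit reading. The Rankine reading is R = 1·F + 459.67.
Require R = 2·F: 1·F + 459.67 = 2·F.
(-1)·F = -459.67  ⇒  F = 459.7.

459.7°F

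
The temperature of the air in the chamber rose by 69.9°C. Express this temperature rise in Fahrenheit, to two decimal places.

For a temperature interval the offset drops out; only the factor 1.8 applies.
69.9 × 1.8 = 125.82.

125.82°F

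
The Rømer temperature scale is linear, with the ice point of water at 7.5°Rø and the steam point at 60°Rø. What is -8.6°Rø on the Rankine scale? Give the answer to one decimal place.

436.5°R

Linear interpolation between the fixed points: C = (-8.6 - 7.5) × 100 / (60 - 7.5) = -30.6667°C.
Then -30.6667 × 1.8 + 491.67 = 436.5°R.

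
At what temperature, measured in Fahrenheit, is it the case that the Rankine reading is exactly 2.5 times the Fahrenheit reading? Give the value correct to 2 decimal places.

Let F be the Fahrenheit reading. The Rankine reading is R = 1·F + 459.67.
Require R = 2.5·F: 1·F + 459.67 = 2.5·F.
(-1.5)·F = -459.67  ⇒  F = 306.45.

306.45°F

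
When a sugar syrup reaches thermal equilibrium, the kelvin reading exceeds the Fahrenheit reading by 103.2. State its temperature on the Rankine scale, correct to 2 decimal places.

Let x be the Fahrenheit reading; then the kelvin reading is 5/9·x + 255.372.
(5/9·x + 255.372) - x = 103.2  ⇒  (-4/9)·x = -152.172  ⇒  x = 342.3875°F.
In Celsius: (342.3875 - 32) × 5/9 = 172.4375°C.
In Rankine: 172.4375 × 1.8 + 491.67 = 802.06°R.

802.06°R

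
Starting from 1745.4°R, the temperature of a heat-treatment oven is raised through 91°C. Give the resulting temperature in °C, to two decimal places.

Initial temperature in Celsius: (1745.4 - 491.67) × 5/9 = 696.5167°C.
Final Celsius temperature: 696.5167 + 91.0000 = 787.5167°C.

787.52°C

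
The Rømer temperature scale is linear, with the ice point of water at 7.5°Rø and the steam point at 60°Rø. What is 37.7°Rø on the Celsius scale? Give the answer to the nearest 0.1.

Linear interpolation between the fixed points: C = (37.7 - 7.5) × 100 / (60 - 7.5) = 57.5238°C.

57.5°C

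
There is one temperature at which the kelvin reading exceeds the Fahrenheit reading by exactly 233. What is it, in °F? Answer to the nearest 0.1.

Let F be the Fahrenheit reading. The kelvin reading is K = 5/9·F + 255.372.
Require K - F = 233: (-4/9)·F + 255.372 = 233.
F = (233 - 255.372) / (-4/9) = 50.3.

50.3°F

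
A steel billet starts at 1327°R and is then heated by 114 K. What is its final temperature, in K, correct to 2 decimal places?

Initial temperature in Celsius: (1327 - 491.67) × 5/9 = 464.0722°C.
The 114 K change is an interval; Kelvin and Celsius degrees are the same size, so ΔC = +114°C.
Final Celsius temperature: 464.0722 + 114.0000 = 578.0722°C.
In kelvin: 578.0722 + 273.15 = 851.22 K.

851.22 K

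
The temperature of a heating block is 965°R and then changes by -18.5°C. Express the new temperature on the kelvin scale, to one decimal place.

Initial temperature in Celsius: (965 - 491.67) × 5/9 = 262.9611°C.
Final Celsius temperature: 262.9611 - 18.5000 = 244.4611°C.
In kelvin: 244.4611 + 273.15 = 517.6 K.

517.6 K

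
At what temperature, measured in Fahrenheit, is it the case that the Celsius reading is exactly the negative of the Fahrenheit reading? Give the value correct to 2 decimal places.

Let F be the Fahrenheit reading. The Celsius reading is C = 5/9·F - 17.7778.
Require C = -1·F: 5/9·F - 17.7778 = -1·F.
(14/9)·F = 17.7778  ⇒  F = 11.43.

11.43°F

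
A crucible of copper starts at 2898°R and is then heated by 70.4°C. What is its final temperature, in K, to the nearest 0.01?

1680.40 K

Initial temperature in Celsius: (2898 - 491.67) × 5/9 = 1336.8500°C.
Final Celsius temperature: 1336.8500 + 70.4000 = 1407.2500°C.
In kelvin: 1407.2500 + 273.15 = 1680.40 K.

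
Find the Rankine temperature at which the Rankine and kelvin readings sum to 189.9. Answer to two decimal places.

Let R be the Rankine reading. The kelvin reading is K = 5/9·R.
Require R + K = 189.9: (14/9)·R = 189.9.
R = (189.9) / (14/9) = 122.08.

122.08°R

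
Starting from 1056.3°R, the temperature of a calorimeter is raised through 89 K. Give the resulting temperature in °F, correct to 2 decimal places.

Initial temperature in Celsius: (1056.3 - 491.67) × 5/9 = 313.6833°C.
The 89 K change is an interval; Kelvin and Celsius degrees are the same size, so ΔC = +89°C.
Final Celsius temperature: 313.6833 + 89.0000 = 402.6833°C.
In Fahrenheit: 402.6833 × 1.8 + 32 = 756.83°F.

756.83°F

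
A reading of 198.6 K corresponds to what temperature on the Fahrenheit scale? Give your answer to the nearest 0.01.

In Celsius: 198.6 - 273.15 = -74.5500°C.
In Fahrenheit: -74.5500 × 1.8 + 32 = -102.19°F.

-102.19°F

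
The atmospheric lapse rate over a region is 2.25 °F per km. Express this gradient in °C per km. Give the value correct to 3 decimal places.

1.250 °C/km

Since only a temperature interval is involved, the additive offset between the scales drops out.
A change of 1°F is a change of 5/9°C, so 2.25 × 5/9 = 1.250.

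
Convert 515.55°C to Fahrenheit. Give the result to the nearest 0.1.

In Fahrenheit: 515.5500 × 1.8 + 32 = 960.0°F.

960.0°F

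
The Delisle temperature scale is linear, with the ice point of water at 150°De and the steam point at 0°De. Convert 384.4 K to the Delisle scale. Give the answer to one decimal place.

First in Celsius: 384.4 - 273.15 = 111.2500°C.
Linearly onto the Delisle scale: 150 + (111.2500 / 100) × (0 - 150) = -16.9°De.

-16.9°De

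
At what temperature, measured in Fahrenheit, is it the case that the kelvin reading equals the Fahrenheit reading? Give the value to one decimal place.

574.6°F

Let F be the Fahrenheit reading. The kelvin reading is K = 5/9·F + 255.372.
Set K = F: 5/9·F + 255.372 = F.
(-4/9)·F = -255.372  ⇒  F = 574.6.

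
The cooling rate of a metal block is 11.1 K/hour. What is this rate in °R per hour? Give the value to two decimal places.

The quantity depends on a temperature interval, so only the ratio of degree sizes applies; the offset between the scales is irrelevant.
A change of 1 K is a change of 1.8°R, so 11.1 × 1.8 = 19.98.

19.98 °R/hour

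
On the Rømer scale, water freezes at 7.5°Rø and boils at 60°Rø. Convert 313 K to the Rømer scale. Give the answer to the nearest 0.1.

28.4°Rø

First in Celsius: 313 - 273.15 = 39.8500°C.
Linearly onto the Rømer scale: 7.5 + (39.8500 / 100) × (60 - 7.5) = 28.4°Rø.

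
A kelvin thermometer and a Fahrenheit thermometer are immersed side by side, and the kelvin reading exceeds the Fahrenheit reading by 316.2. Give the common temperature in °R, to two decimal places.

Let x be the kelvin reading; then the Fahrenheit reading is 1.8·x - 459.67.
(1.8·x - 459.67) - x = -316.2  ⇒  (0.8)·x = 143.47  ⇒  x = 179.3375 K.
In Celsius: 179.3375 - 273.15 = -93.8125°C.
In Rankine: -93.8125 × 1.8 + 491.67 = 322.81°R.

322.81°R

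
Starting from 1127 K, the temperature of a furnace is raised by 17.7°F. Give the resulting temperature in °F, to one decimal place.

1586.6°F

Initial temperature in Celsius: 1127 - 273.15 = 853.8500°C.
The 17.7°F change is an interval, so only the factor 5/9 applies: +17.7 × 5/9 = +9.8333°C.
Final Celsius temperature: 853.8500 + 9.8333 = 863.6833°C.
In Fahrenheit: 863.6833 × 1.8 + 32 = 1586.6°F.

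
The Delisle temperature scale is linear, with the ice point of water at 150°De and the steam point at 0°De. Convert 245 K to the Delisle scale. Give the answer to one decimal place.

192.2°De

First in Celsius: 245 - 273.15 = -28.1500°C.
Linearly onto the Delisle scale: 150 + (-28.1500 / 100) × (0 - 150) = 192.2°De.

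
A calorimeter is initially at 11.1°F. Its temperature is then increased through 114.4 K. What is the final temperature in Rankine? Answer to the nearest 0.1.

Initial temperature in Celsius: (11.1 - 32) × 5/9 = -11.6111°C.
The 114.4 K change is an interval; Kelvin and Celsius degrees are the same size, so ΔC = +114.4°C.
Final Celsius temperature: -11.6111 + 114.4000 = 102.7889°C.
In Rankine: 102.7889 × 1.8 + 491.67 = 676.7°R.

676.7°R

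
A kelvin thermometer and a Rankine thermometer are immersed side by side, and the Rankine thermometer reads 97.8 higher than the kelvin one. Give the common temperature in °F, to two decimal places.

-239.62°F

Let x be the kelvin reading; then the Rankine reading is 1.8·x.
(1.8·x) - x = 97.8  ⇒  (0.8)·x = 97.8  ⇒  x = 122.2500 K.
In Celsius: 122.25 - 273.15 = -150.9000°C.
In Fahrenheit: -150.9000 × 1.8 + 32 = -239.62°F.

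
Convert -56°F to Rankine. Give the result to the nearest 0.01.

In Celsius: (-56 - 32) × 5/9 = -48.8889°C.
In Rankine: -48.8889 × 1.8 + 491.67 = 403.67°R.

403.67°R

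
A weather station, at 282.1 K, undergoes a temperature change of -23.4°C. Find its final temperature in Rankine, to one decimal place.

Initial temperature in Celsius: 282.1 - 273.15 = 8.9500°C.
Final Celsius temperature: 8.9500 - 23.4000 = -14.4500°C.
In Rankine: -14.4500 × 1.8 + 491.67 = 465.7°R.

465.7°R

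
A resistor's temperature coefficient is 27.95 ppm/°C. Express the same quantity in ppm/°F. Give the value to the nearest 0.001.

Since only a temperature interval is involved, the additive offset between the scales drops out.
A change of 1°F is a change of 5/9°C, so per °F the value is 27.95 × 5/9 = 15.528.

15.528 ppm/°F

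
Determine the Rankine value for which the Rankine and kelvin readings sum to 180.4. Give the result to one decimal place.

Let R be the Rankine reading. The kelvin reading is K = 5/9·R.
Require R + K = 180.4: (14/9)·R = 180.4.
R = (180.4) / (14/9) = 116.0.

116.0°R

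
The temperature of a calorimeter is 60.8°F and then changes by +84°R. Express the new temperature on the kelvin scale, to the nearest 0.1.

335.8 K

Initial temperature in Celsius: (60.8 - 32) × 5/9 = 16.0000°C.
The 84°R change is an interval, so only the factor 5/9 applies: +84 × 5/9 = +46.6667°C.
Final Celsius temperature: 16.0000 + 46.6667 = 62.6667°C.
In kelvin: 62.6667 + 273.15 = 335.8 K.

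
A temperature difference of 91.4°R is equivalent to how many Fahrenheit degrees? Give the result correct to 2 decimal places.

91.40°F

Rankine and Fahrenheit degrees are the same size, so the interval is unchanged: 91.40.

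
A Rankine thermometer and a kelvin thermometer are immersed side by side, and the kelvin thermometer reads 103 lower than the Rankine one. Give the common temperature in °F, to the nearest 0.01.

Let x be the Rankine reading; then the kelvin reading is 5/9·x.
(5/9·x) - x = -103  ⇒  (-4/9)·x = -103  ⇒  x = 231.7500°R.
In Celsius: (231.75 - 491.67) × 5/9 = -144.4000°C.
In Fahrenheit: -144.4000 × 1.8 + 32 = -227.92°F.

-227.92°F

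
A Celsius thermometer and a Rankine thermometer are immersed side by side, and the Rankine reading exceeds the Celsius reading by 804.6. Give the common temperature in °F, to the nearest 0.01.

736.09°F

Let x be the Celsius reading; then the Rankine reading is 1.8·x + 491.67.
(1.8·x + 491.67) - x = 804.6  ⇒  (0.8)·x = 312.93  ⇒  x = 391.1625°C.
In Fahrenheit: 391.1625 × 1.8 + 32 = 736.09°F.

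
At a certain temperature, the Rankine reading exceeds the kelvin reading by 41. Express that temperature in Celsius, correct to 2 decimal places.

Let x be the Rankine reading; then the kelvin reading is 5/9·x.
(5/9·x) - x = -41  ⇒  (-4/9)·x = -41  ⇒  x = 92.2500°R.
In Celsius: (92.25 - 491.67) × 5/9 = -221.90°C.

-221.90°C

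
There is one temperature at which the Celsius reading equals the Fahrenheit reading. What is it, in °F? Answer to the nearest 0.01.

Let F be the Fahrenheit reading. The Celsius reading is C = 5/9·F - 17.7778.
Set C = F: 5/9·F - 17.7778 = F.
(-4/9)·F = 17.7778  ⇒  F = -40.00.

-40.00°F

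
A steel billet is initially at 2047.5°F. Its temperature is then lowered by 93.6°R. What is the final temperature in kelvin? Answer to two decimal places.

1340.87 K

Initial temperature in Celsius: (2047.5 - 32) × 5/9 = 1119.7222°C.
The 93.6°R change is an interval, so only the factor 5/9 applies: -93.6 × 5/9 = -52.0000°C.
Final Celsius temperature: 1119.7222 - 52.0000 = 1067.7222°C.
In kelvin: 1067.7222 + 273.15 = 1340.87 K.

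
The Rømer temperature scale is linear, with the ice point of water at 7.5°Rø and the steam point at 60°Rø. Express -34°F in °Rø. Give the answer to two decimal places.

First in Celsius: (-34 - 32) × 5/9 = -36.6667°C.
Linearly onto the Rømer scale: 7.5 + (-36.6667 / 100) × (60 - 7.5) = -11.75°Rø.

-11.75°Rø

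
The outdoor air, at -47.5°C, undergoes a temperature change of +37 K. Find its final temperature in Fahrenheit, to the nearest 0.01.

The 37 K change is an interval; Kelvin and Celsius degrees are the same size, so ΔC = +37°C.
Final Celsius temperature: -47.5000 + 37.0000 = -10.5000°C.
In Fahrenheit: -10.5000 × 1.8 + 32 = 13.10°F.

13.10°F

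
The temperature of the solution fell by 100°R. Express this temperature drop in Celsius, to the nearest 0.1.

Only the scale ratio 5/9 matters for a change in temperature.
100 × 5/9 = 55.6.

55.6°C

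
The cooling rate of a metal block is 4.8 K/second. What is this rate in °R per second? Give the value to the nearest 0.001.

The quantity depends on a temperature interval, so only the ratio of degree sizes applies; the offset between the scales is irrelevant.
A change of 1 K is a change of 1.8°R, so 4.8 × 1.8 = 8.640.

8.640 °R/second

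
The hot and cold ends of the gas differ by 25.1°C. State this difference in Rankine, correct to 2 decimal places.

45.18°R

For a temperature interval the offset drops out; only the factor 1.8 applies.
25.1 × 1.8 = 45.18.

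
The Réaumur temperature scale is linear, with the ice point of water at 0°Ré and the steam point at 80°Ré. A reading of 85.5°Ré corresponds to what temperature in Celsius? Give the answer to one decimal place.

106.9°C

Linear interpolation between the fixed points: C = (85.5 - 0) × 100 / (80 - 0) = 106.8750°C.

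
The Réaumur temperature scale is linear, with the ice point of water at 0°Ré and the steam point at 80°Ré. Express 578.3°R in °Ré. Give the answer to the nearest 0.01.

First in Celsius: (578.3 - 491.67) × 5/9 = 48.1278°C.
Linearly onto the Réaumur scale: 0 + (48.1278 / 100) × (80 - 0) = 38.50°Ré.

38.50°Ré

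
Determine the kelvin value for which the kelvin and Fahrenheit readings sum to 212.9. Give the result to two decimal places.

240.20 K

Let K be the kelvin reading. The Fahrenheit reading is F = 1.8·K - 459.67.
Require K + F = 212.9: (2.8)·K - 459.67 = 212.9.
K = (212.9 + 459.67) / (2.8) = 240.20.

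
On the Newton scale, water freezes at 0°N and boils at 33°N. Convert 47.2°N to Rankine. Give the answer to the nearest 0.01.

Linear interpolation between the fixed points: C = (47.2 - 0) × 100 / (33 - 0) = 143.0303°C.
Then 143.0303 × 1.8 + 491.67 = 749.12°R.

749.12°R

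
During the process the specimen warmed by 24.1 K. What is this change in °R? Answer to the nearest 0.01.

Only the scale ratio 1.8 matters for a change in temperature.
24.1 × 1.8 = 43.38.

43.38°R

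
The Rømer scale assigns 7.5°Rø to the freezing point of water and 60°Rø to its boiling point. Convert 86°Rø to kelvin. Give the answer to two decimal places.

Linear interpolation between the fixed points: C = (86 - 7.5) × 100 / (60 - 7.5) = 149.5238°C.
Then 149.5238 + 273.15 = 422.67 K.

422.67 K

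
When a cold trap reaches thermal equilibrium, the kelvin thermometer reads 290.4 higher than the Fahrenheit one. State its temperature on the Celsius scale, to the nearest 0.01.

Let x be the Fahrenheit reading; then the kelvin reading is 5/9·x + 255.372.
(5/9·x + 255.372) - x = 290.4  ⇒  (-4/9)·x = 35.0278  ⇒  x = -78.8125°F.
In Celsius: (-78.8125 - 32) × 5/9 = -61.56°C.

-61.56°C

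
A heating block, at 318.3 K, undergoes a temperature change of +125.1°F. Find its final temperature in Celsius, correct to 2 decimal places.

Initial temperature in Celsius: 318.3 - 273.15 = 45.1500°C.
The 125.1°F change is an interval, so only the factor 5/9 applies: +125.1 × 5/9 = +69.5000°C.
Final Celsius temperature: 45.1500 + 69.5000 = 114.6500°C.

114.65°C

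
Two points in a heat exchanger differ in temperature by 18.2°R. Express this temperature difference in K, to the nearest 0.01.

For a temperature interval the offset drops out; only the factor 5/9 applies.
18.2 × 5/9 = 10.11.

10.11 K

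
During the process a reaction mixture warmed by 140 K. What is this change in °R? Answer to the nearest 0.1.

Only the scale ratio 1.8 matters for a change in temperature.
140 × 1.8 = 252.0.

252.0°R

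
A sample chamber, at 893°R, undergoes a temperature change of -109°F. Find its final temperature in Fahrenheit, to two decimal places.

324.33°F

Initial temperature in Celsius: (893 - 491.67) × 5/9 = 222.9611°C.
The 109°F change is an interval, so only the factor 5/9 applies: -109 × 5/9 = -60.5556°C.
Final Celsius temperature: 222.9611 - 60.5556 = 162.4056°C.
In Fahrenheit: 162.4056 × 1.8 + 32 = 324.33°F.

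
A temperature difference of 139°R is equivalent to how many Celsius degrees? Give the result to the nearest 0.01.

77.22°C

For a temperature interval the offset drops out; only the factor 5/9 applies.
139 × 5/9 = 77.22.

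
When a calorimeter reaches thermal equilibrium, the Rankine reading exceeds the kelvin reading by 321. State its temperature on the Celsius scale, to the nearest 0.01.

Let x be the kelvin reading; then the Rankine reading is 1.8·x.
(1.8·x) - x = 321  ⇒  (0.8)·x = 321  ⇒  x = 401.2500 K.
In Celsius: 401.25 - 273.15 = 128.10°C.

128.10°C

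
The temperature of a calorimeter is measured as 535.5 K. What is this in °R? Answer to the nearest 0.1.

In Celsius: 535.5 - 273.15 = 262.3500°C.
In Rankine: 262.3500 × 1.8 + 491.67 = 963.9°R.

963.9°R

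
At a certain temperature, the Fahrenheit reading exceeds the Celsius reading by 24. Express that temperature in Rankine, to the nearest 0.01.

473.67°R

Let x be the Fahrenheit reading; then the Celsius reading is 5/9·x - 17.7778.
(5/9·x - 17.7778) - x = -24  ⇒  (-4/9)·x = -56/9  ⇒  x = 14.0000°F.
In Celsius: (14 - 32) × 5/9 = -10.0000°C.
In Rankine: -10.0000 × 1.8 + 491.67 = 473.67°R.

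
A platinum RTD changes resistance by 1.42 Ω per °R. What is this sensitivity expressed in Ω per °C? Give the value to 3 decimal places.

2.556 Ω per °C

Since only a temperature interval is involved, the additive offset between the scales drops out.
A change of 1°C is a change of 1.8°R, so per °C the value is 1.42 × 1.8 = 2.556.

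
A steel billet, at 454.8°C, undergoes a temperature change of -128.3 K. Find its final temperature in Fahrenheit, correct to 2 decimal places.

The 128.3 K change is an interval; Kelvin and Celsius degrees are the same size, so ΔC = -128.3°C.
Final Celsius temperature: 454.8000 - 128.3000 = 326.5000°C.
In Fahrenheit: 326.5000 × 1.8 + 32 = 619.70°F.

619.70°F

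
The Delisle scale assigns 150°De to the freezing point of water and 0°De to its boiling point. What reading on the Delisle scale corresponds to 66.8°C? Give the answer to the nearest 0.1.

Linearly onto the Delisle scale: 150 + (66.8000 / 100) × (0 - 150) = 49.8°De.

49.8°De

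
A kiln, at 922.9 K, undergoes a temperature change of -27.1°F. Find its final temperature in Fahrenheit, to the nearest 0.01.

Initial temperature in Celsius: 922.9 - 273.15 = 649.7500°C.
The 27.1°F change is an interval, so only the factor 5/9 applies: -27.1 × 5/9 = -15.0556°C.
Final Celsius temperature: 649.7500 - 15.0556 = 634.6944°C.
In Fahrenheit: 634.6944 × 1.8 + 32 = 1174.45°F.

1174.45°F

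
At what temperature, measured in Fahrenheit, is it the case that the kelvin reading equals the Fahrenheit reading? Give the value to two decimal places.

Let F be the Fahrenheit reading. The kelvin reading is K = 5/9·F + 255.372.
Set K = F: 5/9·F + 255.372 = F.
(-4/9)·F = -255.372  ⇒  F = 574.59.

574.59°F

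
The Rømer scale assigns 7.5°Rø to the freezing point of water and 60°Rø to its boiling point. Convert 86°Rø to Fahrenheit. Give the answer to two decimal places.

301.14°F

Linear interpolation between the fixed points: C = (86 - 7.5) × 100 / (60 - 7.5) = 149.5238°C.
Then 149.5238 × 1.8 + 32 = 301.14°F.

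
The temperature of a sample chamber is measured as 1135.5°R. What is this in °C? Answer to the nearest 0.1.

357.7°C

In Celsius: (1135.5 - 491.67) × 5/9 = 357.6833°C.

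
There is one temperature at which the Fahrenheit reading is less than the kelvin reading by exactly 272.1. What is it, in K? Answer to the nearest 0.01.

234.46 K

Let K be the kelvin reading. The Fahrenheit reading is F = 1.8·K - 459.67.
Require F - K = -272.1: (0.8)·K - 459.67 = -272.1.
K = (-272.1 + 459.67) / (0.8) = 234.46.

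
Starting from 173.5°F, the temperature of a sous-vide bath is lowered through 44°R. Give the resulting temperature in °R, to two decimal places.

Initial temperature in Celsius: (173.5 - 32) × 5/9 = 78.6111°C.
The 44°R change is an interval, so only the factor 5/9 applies: -44 × 5/9 = -24.4444°C.
Final Celsius temperature: 78.6111 - 24.4444 = 54.1667°C.
In Rankine: 54.1667 × 1.8 + 491.67 = 589.17°R.

589.17°R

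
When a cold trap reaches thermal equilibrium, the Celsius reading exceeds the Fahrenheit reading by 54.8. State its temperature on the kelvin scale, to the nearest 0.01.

Let x be the Celsius reading; then the Fahrenheit reading is 1.8·x + 32.
(1.8·x + 32) - x = -54.8  ⇒  (0.8)·x = -86.8  ⇒  x = -108.5000°C.
In kelvin: -108.5000 + 273.15 = 164.65 K.

164.65 K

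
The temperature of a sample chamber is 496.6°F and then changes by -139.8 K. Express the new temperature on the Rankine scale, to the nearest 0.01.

Initial temperature in Celsius: (496.6 - 32) × 5/9 = 258.1111°C.
The 139.8 K change is an interval; Kelvin and Celsius degrees are the same size, so ΔC = -139.8°C.
Final Celsius temperature: 258.1111 - 139.8000 = 118.3111°C.
In Rankine: 118.3111 × 1.8 + 491.67 = 704.63°R.

704.63°R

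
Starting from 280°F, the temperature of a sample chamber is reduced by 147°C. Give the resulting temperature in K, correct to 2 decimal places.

263.93 K

Initial temperature in Celsius: (280 - 32) × 5/9 = 137.7778°C.
Final Celsius temperature: 137.7778 - 147.0000 = -9.2222°C.
In kelvin: -9.2222 + 273.15 = 263.93 K.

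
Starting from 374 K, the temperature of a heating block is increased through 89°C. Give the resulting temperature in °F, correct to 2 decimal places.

373.73°F

Initial temperature in Celsius: 374 - 273.15 = 100.8500°C.
Final Celsius temperature: 100.8500 + 89.0000 = 189.8500°C.
In Fahrenheit: 189.8500 × 1.8 + 32 = 373.73°F.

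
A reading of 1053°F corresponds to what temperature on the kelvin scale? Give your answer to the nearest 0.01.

In Celsius: (1053 - 32) × 5/9 = 567.2222°C.
In kelvin: 567.2222 + 273.15 = 840.37 K.

840.37 K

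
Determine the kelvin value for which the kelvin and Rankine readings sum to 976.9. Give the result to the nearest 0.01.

Let K be the kelvin reading. The Rankine reading is R = 1.8·K.
Require K + R = 976.9: (2.8)·K = 976.9.
K = (976.9) / (2.8) = 348.89.

348.89 K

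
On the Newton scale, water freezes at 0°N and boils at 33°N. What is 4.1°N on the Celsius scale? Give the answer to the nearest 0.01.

12.42°C

Linear interpolation between the fixed points: C = (4.1 - 0) × 100 / (33 - 0) = 12.4242°C.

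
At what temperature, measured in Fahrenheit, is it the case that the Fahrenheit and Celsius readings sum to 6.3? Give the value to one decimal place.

15.5°F

Let F be the Fahrenheit reading. The Celsius reading is C = 5/9·F - 17.7778.
Require F + C = 6.3: (14/9)·F - 17.7778 = 6.3.
F = (6.3 + 17.7778) / (14/9) = 15.5.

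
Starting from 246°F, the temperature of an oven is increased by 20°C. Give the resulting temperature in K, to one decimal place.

412.0 K

Initial temperature in Celsius: (246 - 32) × 5/9 = 118.8889°C.
Final Celsius temperature: 118.8889 + 20.0000 = 138.8889°C.
In kelvin: 138.8889 + 273.15 = 412.0 K.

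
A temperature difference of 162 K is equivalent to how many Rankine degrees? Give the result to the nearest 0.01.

Only the scale ratio 1.8 matters for a change in temperature.
162 × 1.8 = 291.60.

291.60°R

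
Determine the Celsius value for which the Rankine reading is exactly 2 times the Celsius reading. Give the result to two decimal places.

2458.35°C

Let C be the Celsius reading. The Rankine reading is R = 1.8·C + 491.67.
Require R = 2·C: 1.8·C + 491.67 = 2·C.
(-0.2)·C = -491.67  ⇒  C = 2458.35.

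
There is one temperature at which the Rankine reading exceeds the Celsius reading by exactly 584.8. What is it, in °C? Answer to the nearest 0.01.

116.41°C

Let C be the Celsius reading. The Rankine reading is R = 1.8·C + 491.67.
Require R - C = 584.8: (0.8)·C + 491.67 = 584.8.
C = (584.8 - 491.67) / (0.8) = 116.41.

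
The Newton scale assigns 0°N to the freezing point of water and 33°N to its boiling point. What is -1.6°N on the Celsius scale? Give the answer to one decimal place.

Linear interpolation between the fixed points: C = (-1.6 - 0) × 100 / (33 - 0) = -4.8485°C.

-4.8°C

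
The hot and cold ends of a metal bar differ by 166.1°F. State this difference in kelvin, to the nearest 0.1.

Only the scale ratio 5/9 matters for a change in temperature.
166.1 × 5/9 = 92.3.

92.3 K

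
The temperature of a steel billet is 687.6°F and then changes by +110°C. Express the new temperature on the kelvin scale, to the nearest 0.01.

Initial temperature in Celsius: (687.6 - 32) × 5/9 = 364.2222°C.
Final Celsius temperature: 364.2222 + 110.0000 = 474.2222°C.
In kelvin: 474.2222 + 273.15 = 747.37 K.

747.37 K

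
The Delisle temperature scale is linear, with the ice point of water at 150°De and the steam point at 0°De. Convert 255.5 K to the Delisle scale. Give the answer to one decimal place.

First in Celsius: 255.5 - 273.15 = -17.6500°C.
Linearly onto the Delisle scale: 150 + (-17.6500 / 100) × (0 - 150) = 176.5°De.

176.5°De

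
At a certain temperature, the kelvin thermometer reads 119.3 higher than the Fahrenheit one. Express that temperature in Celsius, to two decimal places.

Let x be the Fahrenheit reading; then the kelvin reading is 5/9·x + 255.372.
(5/9·x + 255.372) - x = 119.3  ⇒  (-4/9)·x = -136.072  ⇒  x = 306.1625°F.
In Celsius: (306.1625 - 32) × 5/9 = 152.31°C.

152.31°C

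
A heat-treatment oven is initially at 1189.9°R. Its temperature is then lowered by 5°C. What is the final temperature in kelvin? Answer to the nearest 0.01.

656.06 K

Initial temperature in Celsius: (1189.9 - 491.67) × 5/9 = 387.9056°C.
Final Celsius temperature: 387.9056 - 5.0000 = 382.9056°C.
In kelvin: 382.9056 + 273.15 = 656.06 K.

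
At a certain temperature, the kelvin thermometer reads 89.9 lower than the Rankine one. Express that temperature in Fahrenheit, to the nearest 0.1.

-257.4°F

Let x be the Rankine reading; then the kelvin reading is 5/9·x.
(5/9·x) - x = -89.9  ⇒  (-4/9)·x = -89.9  ⇒  x = 202.2750°R.
In Celsius: (202.275 - 491.67) × 5/9 = -160.7750°C.
In Fahrenheit: -160.7750 × 1.8 + 32 = -257.4°F.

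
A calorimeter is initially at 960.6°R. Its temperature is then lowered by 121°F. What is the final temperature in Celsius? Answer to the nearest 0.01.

193.29°C

Initial temperature in Celsius: (960.6 - 491.67) × 5/9 = 260.5167°C.
The 121°F change is an interval, so only the factor 5/9 applies: -121 × 5/9 = -67.2222°C.
Final Celsius temperature: 260.5167 - 67.2222 = 193.2944°C.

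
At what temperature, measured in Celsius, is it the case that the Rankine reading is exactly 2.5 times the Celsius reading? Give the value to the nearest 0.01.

702.39°C

Let C be the Celsius reading. The Rankine reading is R = 1.8·C + 491.67.
Require R = 2.5·C: 1.8·C + 491.67 = 2.5·C.
(-0.7)·C = -491.67  ⇒  C = 702.39.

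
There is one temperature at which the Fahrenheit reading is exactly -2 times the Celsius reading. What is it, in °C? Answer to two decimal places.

Let C be the Celsius reading. The Fahrenheit reading is F = 1.8·C + 32.
Require F = -2·C: 1.8·C + 32 = -2·C.
(3.8)·C = -32  ⇒  C = -8.42.

-8.42°C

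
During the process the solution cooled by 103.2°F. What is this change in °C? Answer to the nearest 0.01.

57.33°C

Only the scale ratio 5/9 matters for a change in temperature.
103.2 × 5/9 = 57.33.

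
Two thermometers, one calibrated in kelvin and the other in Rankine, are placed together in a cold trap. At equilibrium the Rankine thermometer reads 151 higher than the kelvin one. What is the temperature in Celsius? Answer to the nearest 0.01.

Let x be the kelvin reading; then the Rankine reading is 1.8·x.
(1.8·x) - x = 151  ⇒  (0.8)·x = 151  ⇒  x = 188.7500 K.
In Celsius: 188.75 - 273.15 = -84.40°C.

-84.40°C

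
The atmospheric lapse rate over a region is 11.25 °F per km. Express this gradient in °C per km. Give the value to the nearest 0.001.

6.250 °C/km

Since only a temperature interval is involved, the additive offset between the scales drops out.
A change of 1°F is a change of 5/9°C, so 11.25 × 5/9 = 6.250.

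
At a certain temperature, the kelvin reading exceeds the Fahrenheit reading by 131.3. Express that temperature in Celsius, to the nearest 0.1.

137.3°C

Let x be the Fahrenheit reading; then the kelvin reading is 5/9·x + 255.372.
(5/9·x + 255.372) - x = 131.3  ⇒  (-4/9)·x = -124.072  ⇒  x = 279.1625°F.
In Celsius: (279.1625 - 32) × 5/9 = 137.3°C.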